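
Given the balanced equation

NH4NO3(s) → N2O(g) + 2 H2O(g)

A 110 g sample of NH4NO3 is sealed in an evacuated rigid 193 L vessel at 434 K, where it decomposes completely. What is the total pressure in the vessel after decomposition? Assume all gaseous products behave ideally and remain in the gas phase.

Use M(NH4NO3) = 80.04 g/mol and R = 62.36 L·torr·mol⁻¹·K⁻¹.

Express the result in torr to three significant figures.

578 torr

n(NH4NO3) = 110 / 80.04 = 1.374 mol
n(gas produced) = (3/1) × 1.374 = 4.122 mol
P = nRT/V = 4.122 × 62.36 × 434 / 193 = 578.0 torr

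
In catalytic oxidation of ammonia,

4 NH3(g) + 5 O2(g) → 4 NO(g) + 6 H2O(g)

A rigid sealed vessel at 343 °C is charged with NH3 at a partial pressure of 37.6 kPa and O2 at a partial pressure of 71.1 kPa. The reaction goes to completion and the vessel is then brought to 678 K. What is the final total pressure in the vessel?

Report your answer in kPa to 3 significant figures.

130 kPa

With V and T fixed, P_i ∝ n_i, so the mole ratios apply directly to partial pressures at 343 °C.
P(O2) required for 37.6 kPa of NH3 = (5/4) × 37.6 = 47.00 kPa; available 71.1 kPa, so NH3 is limiting.
P(O2) remaining = 71.1 − (5/4) × 37.6 = 24.10 kPa
P(gaseous products) = (4+6)/4 × 37.6 = 94.00 kPa
P_total at 343 °C = 24.10 + 94.00 = 118.1 kPa
Scaling to 678 K: P = 118.1 × 678/616.15 = 130.0 kPa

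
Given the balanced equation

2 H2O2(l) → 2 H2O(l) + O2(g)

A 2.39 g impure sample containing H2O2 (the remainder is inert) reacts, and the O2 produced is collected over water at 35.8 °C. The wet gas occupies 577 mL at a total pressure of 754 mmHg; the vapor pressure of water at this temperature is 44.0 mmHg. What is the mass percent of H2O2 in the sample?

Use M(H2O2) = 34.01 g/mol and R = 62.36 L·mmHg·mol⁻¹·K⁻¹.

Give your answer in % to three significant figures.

P(O2) = 754 − 44.0 = 710.0 mmHg
n(O2) = PV/RT = (710.0 × 0.5770) / (62.36 × 308.95) = 0.02126 mol
n(H2O2) = (2/1) × 0.02126 = 0.04252 mol
m(H2O2) = 0.04252 × 34.01 = 1.446 g
%H2O2 = 1.446 / 2.39 × 100 = 60.50%

60.5 %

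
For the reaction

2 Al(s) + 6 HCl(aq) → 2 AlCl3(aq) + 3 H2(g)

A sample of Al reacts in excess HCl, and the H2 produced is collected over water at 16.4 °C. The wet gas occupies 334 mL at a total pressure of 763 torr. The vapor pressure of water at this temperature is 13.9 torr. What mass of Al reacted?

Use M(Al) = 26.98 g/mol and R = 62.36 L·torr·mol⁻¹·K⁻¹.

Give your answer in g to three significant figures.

P(H2) = 763 − 13.9 = 749.1 torr
n(H2) = PV/RT = (749.1 × 0.3340) / (62.36 × 289.55) = 0.01386 mol
n(Al) = (2/3) × 0.01386 = 0.009240 mol
m(Al) = 0.009240 × 26.98 = 0.2493 g

0.249 g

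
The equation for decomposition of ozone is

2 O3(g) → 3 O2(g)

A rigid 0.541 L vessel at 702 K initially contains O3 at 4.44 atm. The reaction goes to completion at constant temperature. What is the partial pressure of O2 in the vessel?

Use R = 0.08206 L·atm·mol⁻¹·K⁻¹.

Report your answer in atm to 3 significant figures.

n(O3)₀ = PV/RT = (4.44 × 0.541) / (0.08206 × 702) = 0.04170 mol
n(O2) = (3/2) × 0.04170 = 0.06255 mol
P(O2) = nRT/V = 0.06255 × 0.08206 × 702 / 0.541 = 6.660 atm

6.66 atm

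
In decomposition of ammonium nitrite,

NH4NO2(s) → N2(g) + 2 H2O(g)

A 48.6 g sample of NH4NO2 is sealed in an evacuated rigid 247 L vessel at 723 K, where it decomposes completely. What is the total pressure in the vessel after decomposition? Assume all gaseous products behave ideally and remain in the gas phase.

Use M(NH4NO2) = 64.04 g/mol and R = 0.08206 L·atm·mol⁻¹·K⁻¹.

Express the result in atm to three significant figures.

0.547 atm

n(NH4NO2) = 48.6 / 64.04 = 0.7589 mol
n(gas produced) = (3/1) × 0.7589 = 2.277 mol
P = nRT/V = 2.277 × 0.08206 × 723 / 247 = 0.5469 atm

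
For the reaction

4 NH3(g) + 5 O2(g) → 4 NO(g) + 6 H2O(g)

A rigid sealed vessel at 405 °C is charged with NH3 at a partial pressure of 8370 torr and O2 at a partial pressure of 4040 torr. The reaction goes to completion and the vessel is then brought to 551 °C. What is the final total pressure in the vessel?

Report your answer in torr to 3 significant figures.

At constant V, partial pressures at 405 °C are proportional to moles, so apply stoichiometry directly to pressures.
P(O2) required for 8370 torr of NH3 = (5/4) × 8370 = 10460 torr; available 4040 torr, so O2 is limiting.
P(NH3) remaining = 8370 − (4/5) × 4040 = 5138 torr
P(gaseous products) = (4+6)/5 × 4040 = 8080 torr
P_total at 405 °C = 5138 + 8080 = 13220 torr
Scaling to 551 °C: P = 13220 × 824.15/678.15 = 16070 torr

16100 torr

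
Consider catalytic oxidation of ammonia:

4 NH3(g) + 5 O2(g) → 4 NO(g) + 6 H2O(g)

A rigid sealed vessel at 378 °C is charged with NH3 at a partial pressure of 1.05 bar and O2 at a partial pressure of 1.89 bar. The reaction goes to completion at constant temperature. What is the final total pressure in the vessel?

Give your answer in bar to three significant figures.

3.20 bar

At constant V, partial pressures at 378 °C are proportional to moles, so apply stoichiometry directly to pressures.
P(O2) required for 1.05 bar of NH3 = (5/4) × 1.05 = 1.312 bar; available 1.89 bar, so NH3 is limiting.
P(O2) remaining = 1.89 − (5/4) × 1.05 = 0.5775 bar
P(gaseous products) = (4+6)/4 × 1.05 = 2.625 bar
P_total at 378 °C = 0.5775 + 2.625 = 3.203 bar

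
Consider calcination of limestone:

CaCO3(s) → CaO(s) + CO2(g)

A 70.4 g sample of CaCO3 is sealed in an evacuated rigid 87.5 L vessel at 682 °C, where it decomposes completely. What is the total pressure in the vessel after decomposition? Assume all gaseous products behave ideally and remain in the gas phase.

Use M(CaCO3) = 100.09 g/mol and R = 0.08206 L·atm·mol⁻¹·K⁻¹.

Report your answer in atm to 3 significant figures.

0.630 atm

n(CaCO3) = 70.4 / 100.09 = 0.7034 mol
n(gas produced) = (1/1) × 0.7034 = 0.7034 mol
P = nRT/V = 0.7034 × 0.08206 × 955.15 / 87.5 = 0.6301 atm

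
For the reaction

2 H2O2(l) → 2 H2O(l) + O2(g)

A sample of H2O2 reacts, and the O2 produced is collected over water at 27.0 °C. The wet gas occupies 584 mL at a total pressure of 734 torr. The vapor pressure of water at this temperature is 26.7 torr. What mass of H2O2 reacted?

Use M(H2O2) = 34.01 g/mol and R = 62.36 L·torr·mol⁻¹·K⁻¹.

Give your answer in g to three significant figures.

1.50 g

P(O2) = 734 − 26.7 = 707.3 torr
n(O2) = PV/RT = (707.3 × 0.5840) / (62.36 × 300.15) = 0.02207 mol
n(H2O2) = (2/1) × 0.02207 = 0.04414 mol
m(H2O2) = 0.04414 × 34.01 = 1.501 g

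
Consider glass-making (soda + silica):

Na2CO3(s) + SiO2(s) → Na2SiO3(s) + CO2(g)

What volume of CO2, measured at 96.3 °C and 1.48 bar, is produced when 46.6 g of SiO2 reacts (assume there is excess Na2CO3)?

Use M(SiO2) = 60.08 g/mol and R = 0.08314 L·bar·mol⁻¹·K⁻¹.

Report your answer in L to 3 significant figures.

16.1 L

n(SiO2) = 46.60 / 60.08 = 0.7756 mol
n(CO2) = (1/1) × 0.7756 = 0.7756 mol
V = nRT/P = 0.7756 × 0.08314 × 369.45 / 1.48 = 16.10 L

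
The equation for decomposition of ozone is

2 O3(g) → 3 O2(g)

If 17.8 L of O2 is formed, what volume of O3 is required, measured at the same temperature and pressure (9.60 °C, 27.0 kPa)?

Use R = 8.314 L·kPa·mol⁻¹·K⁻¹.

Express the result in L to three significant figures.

At constant T and P, gas volumes are in the mole ratio: V(O3) = (2/3) × 17.8 = 11.87 L

11.9 L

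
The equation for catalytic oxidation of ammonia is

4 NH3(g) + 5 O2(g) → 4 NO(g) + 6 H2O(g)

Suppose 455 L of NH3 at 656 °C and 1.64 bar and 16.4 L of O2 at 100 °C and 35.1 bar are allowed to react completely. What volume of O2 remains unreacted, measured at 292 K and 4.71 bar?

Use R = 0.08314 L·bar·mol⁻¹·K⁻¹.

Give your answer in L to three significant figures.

n(NH3) = PV/RT = (1.64 × 455) / (0.08314 × 929.15) = 9.660 mol
n(O2) = PV/RT = (35.1 × 16.4) / (0.08314 × 373.15) = 18.55 mol
For 9.660 mol NH3, stoichiometry requires (5/4) × 9.660 = 12.07 mol O2; 18.55 mol is available, so NH3 is limiting.
n(O2) consumed = (5/4) × 9.660 = 12.07 mol; remaining = 18.55 − 12.07 = 6.480 mol
V(O2) = nRT/P = 6.480 × 0.08314 × 292 / 4.71 = 33.40 L

33.4 L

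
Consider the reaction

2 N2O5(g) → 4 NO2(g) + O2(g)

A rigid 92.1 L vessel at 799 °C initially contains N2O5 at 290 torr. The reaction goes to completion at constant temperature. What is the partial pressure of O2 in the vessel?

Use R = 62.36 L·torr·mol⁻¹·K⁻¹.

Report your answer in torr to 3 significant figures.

n(N2O5)₀ = PV/RT = (290 × 92.1) / (62.36 × 1072.15) = 0.3995 mol
n(O2) = (1/2) × 0.3995 = 0.1998 mol
P(O2) = nRT/V = 0.1998 × 62.36 × 1072.15 / 92.1 = 145.0 torr

145 torr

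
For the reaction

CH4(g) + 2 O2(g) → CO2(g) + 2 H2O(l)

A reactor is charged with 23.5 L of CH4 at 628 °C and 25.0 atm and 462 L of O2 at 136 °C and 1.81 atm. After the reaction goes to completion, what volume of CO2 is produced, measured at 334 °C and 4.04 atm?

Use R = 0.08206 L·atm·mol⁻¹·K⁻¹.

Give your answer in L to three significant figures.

98.0 L

n(CH4) = PV/RT = (25.0 × 23.5) / (0.08206 × 901.15) = 7.945 mol
n(O2) = PV/RT = (1.81 × 462) / (0.08206 × 409.15) = 24.91 mol
For 7.945 mol CH4, stoichiometry requires (2/1) × 7.945 = 15.89 mol O2; 24.91 mol is available, so CH4 is limiting.
n(CO2) = (1/1) × 7.945 = 7.945 mol
V(CO2) = nRT/P = 7.945 × 0.08206 × 607.15 / 4.04 = 97.98 L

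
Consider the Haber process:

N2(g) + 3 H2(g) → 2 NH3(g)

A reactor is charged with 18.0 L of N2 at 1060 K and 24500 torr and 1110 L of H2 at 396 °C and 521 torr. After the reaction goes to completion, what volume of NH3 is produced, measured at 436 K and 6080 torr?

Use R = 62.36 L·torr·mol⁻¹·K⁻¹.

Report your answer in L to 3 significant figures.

n(N2) = PV/RT = (24500 × 18.0) / (62.36 × 1060) = 6.672 mol
n(H2) = PV/RT = (521 × 1110) / (62.36 × 669.15) = 13.86 mol
For 6.672 mol N2, stoichiometry requires (3/1) × 6.672 = 20.02 mol H2; 13.86 mol is available, so H2 is limiting.
n(NH3) = (2/3) × 13.86 = 9.240 mol
V(NH3) = nRT/P = 9.240 × 62.36 × 436 / 6080 = 41.32 L

41.3 L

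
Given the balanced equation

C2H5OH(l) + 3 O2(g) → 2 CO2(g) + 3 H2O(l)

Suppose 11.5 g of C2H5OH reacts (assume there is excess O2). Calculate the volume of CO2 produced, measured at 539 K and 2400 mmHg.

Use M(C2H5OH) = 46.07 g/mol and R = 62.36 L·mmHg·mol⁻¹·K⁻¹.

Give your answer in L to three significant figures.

n(C2H5OH) = 11.50 / 46.07 = 0.2496 mol
n(CO2) = (2/1) × 0.2496 = 0.4992 mol
V = nRT/P = 0.4992 × 62.36 × 539 / 2400 = 6.991 L

6.99 L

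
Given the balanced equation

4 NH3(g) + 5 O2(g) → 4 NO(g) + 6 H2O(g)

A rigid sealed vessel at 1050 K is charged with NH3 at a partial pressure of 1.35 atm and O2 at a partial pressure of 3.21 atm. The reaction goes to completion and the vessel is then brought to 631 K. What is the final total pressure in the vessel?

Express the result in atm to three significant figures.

2.94 atm

At constant V, partial pressures at 1050 K are proportional to moles, so apply stoichiometry directly to pressures.
P(O2) required for 1.35 atm of NH3 = (5/4) × 1.35 = 1.688 atm; available 3.21 atm, so NH3 is limiting.
P(O2) remaining = 3.21 − (5/4) × 1.35 = 1.522 atm
P(gaseous products) = (4+6)/4 × 1.35 = 3.375 atm
P_total at 1050 K = 1.522 + 3.375 = 4.897 atm
Scaling to 631 K: P = 4.897 × 631/1050 = 2.943 atm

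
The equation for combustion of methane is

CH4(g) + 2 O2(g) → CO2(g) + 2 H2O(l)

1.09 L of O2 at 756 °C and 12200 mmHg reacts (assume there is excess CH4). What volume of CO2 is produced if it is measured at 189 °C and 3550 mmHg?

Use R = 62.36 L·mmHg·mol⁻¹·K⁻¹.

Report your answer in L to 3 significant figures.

0.841 L

n(O2) = PV/RT = (12200 × 1.09) / (62.36 × 1029.15) = 0.2072 mol
n(CO2) = (1/2) × 0.2072 = 0.1036 mol
V = nRT/P = 0.1036 × 62.36 × 462.15 / 3550 = 0.8410 L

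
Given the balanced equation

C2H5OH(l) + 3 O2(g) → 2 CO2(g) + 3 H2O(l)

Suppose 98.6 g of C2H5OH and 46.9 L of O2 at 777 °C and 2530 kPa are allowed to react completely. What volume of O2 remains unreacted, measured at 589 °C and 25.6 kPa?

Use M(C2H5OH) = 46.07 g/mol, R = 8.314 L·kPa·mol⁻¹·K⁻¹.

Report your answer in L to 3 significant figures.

2010 L

n(C2H5OH) = 98.6 / 46.07 = 2.140 mol
n(O2) = PV/RT = (2530 × 46.9) / (8.314 × 1050.15) = 13.59 mol
For 2.140 mol C2H5OH, stoichiometry requires (3/1) × 2.140 = 6.420 mol O2; 13.59 mol is available, so C2H5OH is limiting.
n(O2) consumed = (3/1) × 2.140 = 6.420 mol; remaining = 13.59 − 6.420 = 7.170 mol
V(O2) = nRT/P = 7.170 × 8.314 × 862.15 / 25.6 = 2008 L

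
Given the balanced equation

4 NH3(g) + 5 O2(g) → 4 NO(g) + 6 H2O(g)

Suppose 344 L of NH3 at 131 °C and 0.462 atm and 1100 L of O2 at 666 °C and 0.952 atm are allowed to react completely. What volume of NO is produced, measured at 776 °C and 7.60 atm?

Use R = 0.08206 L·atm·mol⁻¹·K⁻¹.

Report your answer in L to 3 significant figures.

n(NH3) = PV/RT = (0.462 × 344) / (0.08206 × 404.15) = 4.792 mol
n(O2) = PV/RT = (0.952 × 1100) / (0.08206 × 939.15) = 13.59 mol
For 4.792 mol NH3, stoichiometry requires (5/4) × 4.792 = 5.990 mol O2; 13.59 mol is available, so NH3 is limiting.
n(NO) = (4/4) × 4.792 = 4.792 mol
V(NO) = nRT/P = 4.792 × 0.08206 × 1049.15 / 7.60 = 54.28 L

54.3 L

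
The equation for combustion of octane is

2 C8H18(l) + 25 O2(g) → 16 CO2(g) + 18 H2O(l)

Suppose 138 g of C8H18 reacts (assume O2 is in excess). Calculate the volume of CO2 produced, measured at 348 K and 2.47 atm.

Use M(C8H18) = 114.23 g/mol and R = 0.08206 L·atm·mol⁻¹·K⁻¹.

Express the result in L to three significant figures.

112 L

n(C8H18) = 138.0 / 114.23 = 1.208 mol
n(CO2) = (16/2) × 1.208 = 9.664 mol
V = nRT/P = 9.664 × 0.08206 × 348 / 2.47 = 111.7 L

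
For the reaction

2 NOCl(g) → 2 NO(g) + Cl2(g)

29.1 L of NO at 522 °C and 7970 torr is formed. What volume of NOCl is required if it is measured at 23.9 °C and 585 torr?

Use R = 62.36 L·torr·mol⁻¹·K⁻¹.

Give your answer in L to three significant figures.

148 L

n(NO) = PV/RT = (7970 × 29.1) / (62.36 × 795.15) = 4.677 mol
n(NOCl) = (2/2) × 4.677 = 4.677 mol
V = nRT/P = 4.677 × 62.36 × 297.05 / 585 = 148.1 L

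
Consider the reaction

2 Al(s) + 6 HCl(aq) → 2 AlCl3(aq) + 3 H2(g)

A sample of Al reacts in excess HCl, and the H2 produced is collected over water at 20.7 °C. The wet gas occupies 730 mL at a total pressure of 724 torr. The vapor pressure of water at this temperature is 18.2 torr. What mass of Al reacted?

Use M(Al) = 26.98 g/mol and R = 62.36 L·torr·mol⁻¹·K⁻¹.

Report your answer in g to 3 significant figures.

0.506 g

P(H2) = 724 − 18.2 = 705.8 torr
n(H2) = PV/RT = (705.8 × 0.7300) / (62.36 × 293.85) = 0.02812 mol
n(Al) = (2/3) × 0.02812 = 0.01875 mol
m(Al) = 0.01875 × 26.98 = 0.5059 g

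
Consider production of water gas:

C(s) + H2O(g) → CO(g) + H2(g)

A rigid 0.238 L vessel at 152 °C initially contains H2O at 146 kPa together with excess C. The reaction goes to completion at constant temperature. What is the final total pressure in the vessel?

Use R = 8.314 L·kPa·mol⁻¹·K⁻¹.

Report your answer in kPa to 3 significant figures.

292 kPa

Rigid vessel, constant T ⇒ P scales with total gas moles (1 → 2).
P_final = (2/1) × 146 = 292.0 kPa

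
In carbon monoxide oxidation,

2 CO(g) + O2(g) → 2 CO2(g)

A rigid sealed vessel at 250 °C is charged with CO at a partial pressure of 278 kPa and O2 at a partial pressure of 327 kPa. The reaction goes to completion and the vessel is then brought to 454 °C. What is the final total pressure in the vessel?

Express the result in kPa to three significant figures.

648 kPa

Because the vessel is rigid and T is held at 250 °C, work the stoichiometry in partial pressures (P_i = n_iRT/V).
P(O2) required for 278 kPa of CO = (1/2) × 278 = 139.0 kPa; available 327 kPa, so CO is limiting.
P(O2) remaining = 327 − (1/2) × 278 = 188.0 kPa
P(gaseous products) = (2)/2 × 278 = 278.0 kPa
P_total at 250 °C = 188.0 + 278.0 = 466.0 kPa
Scaling to 454 °C: P = 466.0 × 727.15/523.15 = 647.7 kPa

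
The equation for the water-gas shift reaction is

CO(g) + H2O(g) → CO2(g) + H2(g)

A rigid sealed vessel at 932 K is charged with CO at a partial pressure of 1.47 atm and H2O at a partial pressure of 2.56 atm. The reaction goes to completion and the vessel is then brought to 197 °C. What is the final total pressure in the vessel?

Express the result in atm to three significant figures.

Because the vessel is rigid and T is held at 932 K, work the stoichiometry in partial pressures (P_i = n_iRT/V).
P(H2O) required for 1.47 atm of CO = (1/1) × 1.47 = 1.470 atm; available 2.56 atm, so CO is limiting.
P(H2O) remaining = 2.56 − (1/1) × 1.47 = 1.090 atm
P(gaseous products) = (1+1)/1 × 1.47 = 2.940 atm
P_total at 932 K = 1.090 + 2.940 = 4.030 atm
Scaling to 197 °C: P = 4.030 × 470.15/932 = 2.033 atm

2.03 atm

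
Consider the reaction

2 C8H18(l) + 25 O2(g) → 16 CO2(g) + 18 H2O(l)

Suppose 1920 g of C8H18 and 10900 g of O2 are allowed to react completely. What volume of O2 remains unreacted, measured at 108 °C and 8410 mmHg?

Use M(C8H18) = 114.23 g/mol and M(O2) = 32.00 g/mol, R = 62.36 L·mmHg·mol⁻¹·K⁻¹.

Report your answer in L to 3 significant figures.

n(C8H18) = 1920 / 114.23 = 16.81 mol
n(O2) = 10900 / 32.00 = 340.6 mol
For 16.81 mol C8H18, stoichiometry requires (25/2) × 16.81 = 210.1 mol O2; 340.6 mol is available, so C8H18 is limiting.
n(O2) consumed = (25/2) × 16.81 = 210.1 mol; remaining = 340.6 − 210.1 = 130.5 mol
V(O2) = nRT/P = 130.5 × 62.36 × 381.15 / 8410 = 368.8 L

369 L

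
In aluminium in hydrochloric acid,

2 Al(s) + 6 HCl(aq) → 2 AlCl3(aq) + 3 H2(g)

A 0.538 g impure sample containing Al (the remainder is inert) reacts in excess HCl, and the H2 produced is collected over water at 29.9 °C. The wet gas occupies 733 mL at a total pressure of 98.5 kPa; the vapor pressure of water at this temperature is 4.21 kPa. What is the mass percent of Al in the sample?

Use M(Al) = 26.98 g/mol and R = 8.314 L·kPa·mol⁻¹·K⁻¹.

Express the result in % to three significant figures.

P(H2) = 98.5 − 4.21 = 94.29 kPa
n(H2) = PV/RT = (94.29 × 0.7330) / (8.314 × 303.05) = 0.02743 mol
n(Al) = (2/3) × 0.02743 = 0.01829 mol
m(Al) = 0.01829 × 26.98 = 0.4935 g
%Al = 0.4935 / 0.538 × 100 = 91.73%

91.7 %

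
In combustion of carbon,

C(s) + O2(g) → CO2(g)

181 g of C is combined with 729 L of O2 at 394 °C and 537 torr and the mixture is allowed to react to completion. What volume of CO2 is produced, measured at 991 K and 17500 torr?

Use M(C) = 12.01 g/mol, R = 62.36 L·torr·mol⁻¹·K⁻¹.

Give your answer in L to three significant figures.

n(C) = 181 / 12.01 = 15.07 mol
n(O2) = PV/RT = (537 × 729) / (62.36 × 667.15) = 9.410 mol
For 15.07 mol C, stoichiometry requires (1/1) × 15.07 = 15.07 mol O2; 9.410 mol is available, so O2 is limiting.
n(CO2) = (1/1) × 9.410 = 9.410 mol
V(CO2) = nRT/P = 9.410 × 62.36 × 991 / 17500 = 33.23 L

33.2 L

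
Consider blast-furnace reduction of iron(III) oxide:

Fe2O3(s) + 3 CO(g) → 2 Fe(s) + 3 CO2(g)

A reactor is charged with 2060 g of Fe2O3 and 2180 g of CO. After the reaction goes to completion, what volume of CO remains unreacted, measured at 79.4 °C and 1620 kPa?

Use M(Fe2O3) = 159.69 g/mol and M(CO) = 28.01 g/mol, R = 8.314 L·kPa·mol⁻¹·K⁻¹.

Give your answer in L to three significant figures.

n(Fe2O3) = 2060 / 159.69 = 12.90 mol
n(CO) = 2180 / 28.01 = 77.83 mol
For 12.90 mol Fe2O3, stoichiometry requires (3/1) × 12.90 = 38.70 mol CO; 77.83 mol is available, so Fe2O3 is limiting.
n(CO) consumed = (3/1) × 12.90 = 38.70 mol; remaining = 77.83 − 38.70 = 39.13 mol
V(CO) = nRT/P = 39.13 × 8.314 × 352.55 / 1620 = 70.80 L

70.8 L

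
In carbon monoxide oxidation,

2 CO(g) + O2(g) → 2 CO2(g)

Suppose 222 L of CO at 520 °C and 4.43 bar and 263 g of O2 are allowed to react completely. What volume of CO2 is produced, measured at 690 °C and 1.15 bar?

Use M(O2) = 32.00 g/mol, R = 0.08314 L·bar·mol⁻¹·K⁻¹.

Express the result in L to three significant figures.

n(CO) = PV/RT = (4.43 × 222) / (0.08314 × 793.15) = 14.91 mol
n(O2) = 263 / 32.00 = 8.219 mol
For 14.91 mol CO, stoichiometry requires (1/2) × 14.91 = 7.455 mol O2; 8.219 mol is available, so CO is limiting.
n(CO2) = (2/2) × 14.91 = 14.91 mol
V(CO2) = nRT/P = 14.91 × 0.08314 × 963.15 / 1.15 = 1038 L

1040 L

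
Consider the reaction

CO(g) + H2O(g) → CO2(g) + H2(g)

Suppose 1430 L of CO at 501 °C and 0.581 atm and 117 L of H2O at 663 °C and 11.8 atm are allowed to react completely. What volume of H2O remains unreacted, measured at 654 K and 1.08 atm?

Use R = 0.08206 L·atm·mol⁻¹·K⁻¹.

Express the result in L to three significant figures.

n(CO) = PV/RT = (0.581 × 1430) / (0.08206 × 774.15) = 13.08 mol
n(H2O) = PV/RT = (11.8 × 117) / (0.08206 × 936.15) = 17.97 mol
For 13.08 mol CO, stoichiometry requires (1/1) × 13.08 = 13.08 mol H2O; 17.97 mol is available, so CO is limiting.
n(H2O) consumed = (1/1) × 13.08 = 13.08 mol; remaining = 17.97 − 13.08 = 4.890 mol
V(H2O) = nRT/P = 4.890 × 0.08206 × 654 / 1.08 = 243.0 L

243 L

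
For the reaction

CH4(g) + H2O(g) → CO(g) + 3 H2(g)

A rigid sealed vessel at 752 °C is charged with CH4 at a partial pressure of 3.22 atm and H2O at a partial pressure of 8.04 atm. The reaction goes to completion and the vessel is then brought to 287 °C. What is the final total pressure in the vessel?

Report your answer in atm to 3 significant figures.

9.67 atm

At constant V, partial pressures at 752 °C are proportional to moles, so apply stoichiometry directly to pressures.
P(H2O) required for 3.22 atm of CH4 = (1/1) × 3.22 = 3.220 atm; available 8.04 atm, so CH4 is limiting.
P(H2O) remaining = 8.04 − (1/1) × 3.22 = 4.820 atm
P(gaseous products) = (1+3)/1 × 3.22 = 12.88 atm
P_total at 752 °C = 4.820 + 12.88 = 17.70 atm
Scaling to 287 °C: P = 17.70 × 560.15/1025.15 = 9.671 atm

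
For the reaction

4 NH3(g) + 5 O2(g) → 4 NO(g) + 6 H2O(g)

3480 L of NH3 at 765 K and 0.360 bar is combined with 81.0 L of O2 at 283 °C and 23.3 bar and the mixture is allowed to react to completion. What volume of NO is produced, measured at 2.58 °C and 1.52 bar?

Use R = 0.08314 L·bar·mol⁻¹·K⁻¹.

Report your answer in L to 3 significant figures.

n(NH3) = PV/RT = (0.360 × 3480) / (0.08314 × 765) = 19.70 mol
n(O2) = PV/RT = (23.3 × 81.0) / (0.08314 × 556.15) = 40.82 mol
For 19.70 mol NH3, stoichiometry requires (5/4) × 19.70 = 24.62 mol O2; 40.82 mol is available, so NH3 is limiting.
n(NO) = (4/4) × 19.70 = 19.70 mol
V(NO) = nRT/P = 19.70 × 0.08314 × 275.73 / 1.52 = 297.1 L

297 L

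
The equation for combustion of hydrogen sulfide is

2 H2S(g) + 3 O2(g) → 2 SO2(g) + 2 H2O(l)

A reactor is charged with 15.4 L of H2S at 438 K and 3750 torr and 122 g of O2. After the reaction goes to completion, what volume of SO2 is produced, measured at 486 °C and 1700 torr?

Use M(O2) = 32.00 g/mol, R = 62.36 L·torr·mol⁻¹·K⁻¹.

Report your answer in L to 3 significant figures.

n(H2S) = PV/RT = (3750 × 15.4) / (62.36 × 438) = 2.114 mol
n(O2) = 122 / 32.00 = 3.812 mol
For 2.114 mol H2S, stoichiometry requires (3/2) × 2.114 = 3.171 mol O2; 3.812 mol is available, so H2S is limiting.
n(SO2) = (2/2) × 2.114 = 2.114 mol
V(SO2) = nRT/P = 2.114 × 62.36 × 759.15 / 1700 = 58.87 L

58.9 L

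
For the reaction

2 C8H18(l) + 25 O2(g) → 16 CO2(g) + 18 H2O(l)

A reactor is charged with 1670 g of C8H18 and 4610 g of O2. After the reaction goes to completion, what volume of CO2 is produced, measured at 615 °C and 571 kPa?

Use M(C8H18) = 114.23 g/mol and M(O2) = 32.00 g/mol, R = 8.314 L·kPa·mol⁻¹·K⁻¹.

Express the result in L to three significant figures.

n(C8H18) = 1670 / 114.23 = 14.62 mol
n(O2) = 4610 / 32.00 = 144.1 mol
For 14.62 mol C8H18, stoichiometry requires (25/2) × 14.62 = 182.8 mol O2; 144.1 mol is available, so O2 is limiting.
n(CO2) = (16/25) × 144.1 = 92.22 mol
V(CO2) = nRT/P = 92.22 × 8.314 × 888.15 / 571 = 1193 L

1190 L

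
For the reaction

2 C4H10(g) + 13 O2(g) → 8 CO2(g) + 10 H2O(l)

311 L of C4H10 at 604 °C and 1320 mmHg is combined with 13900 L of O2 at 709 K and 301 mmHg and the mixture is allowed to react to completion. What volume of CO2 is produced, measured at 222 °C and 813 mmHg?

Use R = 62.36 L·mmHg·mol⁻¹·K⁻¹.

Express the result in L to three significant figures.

1140 L

n(C4H10) = PV/RT = (1320 × 311) / (62.36 × 877.15) = 7.505 mol
n(O2) = PV/RT = (301 × 13900) / (62.36 × 709) = 94.63 mol
For 7.505 mol C4H10, stoichiometry requires (13/2) × 7.505 = 48.78 mol O2; 94.63 mol is available, so C4H10 is limiting.
n(CO2) = (8/2) × 7.505 = 30.02 mol
V(CO2) = nRT/P = 30.02 × 62.36 × 495.15 / 813 = 1140 L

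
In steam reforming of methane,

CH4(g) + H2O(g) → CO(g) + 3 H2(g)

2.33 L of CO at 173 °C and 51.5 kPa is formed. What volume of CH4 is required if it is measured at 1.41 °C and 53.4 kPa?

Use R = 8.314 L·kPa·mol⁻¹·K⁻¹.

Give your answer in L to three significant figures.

n(CO) = PV/RT = (51.5 × 2.33) / (8.314 × 446.15) = 0.03235 mol
n(CH4) = (1/1) × 0.03235 = 0.03235 mol
V = nRT/P = 0.03235 × 8.314 × 274.56 / 53.4 = 1.383 L

1.38 L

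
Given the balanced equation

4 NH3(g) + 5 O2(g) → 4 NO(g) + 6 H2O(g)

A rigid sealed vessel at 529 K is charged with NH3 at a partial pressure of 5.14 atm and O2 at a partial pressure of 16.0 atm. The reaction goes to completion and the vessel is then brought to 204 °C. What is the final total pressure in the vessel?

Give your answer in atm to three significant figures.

Because the vessel is rigid and T is held at 529 K, work the stoichiometry in partial pressures (P_i = n_iRT/V).
P(O2) required for 5.14 atm of NH3 = (5/4) × 5.14 = 6.425 atm; available 16.0 atm, so NH3 is limiting.
P(O2) remaining = 16.0 − (5/4) × 5.14 = 9.575 atm
P(gaseous products) = (4+6)/4 × 5.14 = 12.85 atm
P_total at 529 K = 9.575 + 12.85 = 22.42 atm
Scaling to 204 °C: P = 22.42 × 477.15/529 = 20.22 atm

20.2 atm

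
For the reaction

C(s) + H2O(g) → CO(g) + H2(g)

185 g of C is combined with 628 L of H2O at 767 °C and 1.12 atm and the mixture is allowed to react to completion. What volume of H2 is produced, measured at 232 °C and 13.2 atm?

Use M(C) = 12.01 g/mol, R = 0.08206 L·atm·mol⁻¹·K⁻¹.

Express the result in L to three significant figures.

n(C) = 185 / 12.01 = 15.40 mol
n(H2O) = PV/RT = (1.12 × 628) / (0.08206 × 1040.15) = 8.240 mol
For 15.40 mol C, stoichiometry requires (1/1) × 15.40 = 15.40 mol H2O; 8.240 mol is available, so H2O is limiting.
n(H2) = (1/1) × 8.240 = 8.240 mol
V(H2) = nRT/P = 8.240 × 0.08206 × 505.15 / 13.2 = 25.88 L

25.9 L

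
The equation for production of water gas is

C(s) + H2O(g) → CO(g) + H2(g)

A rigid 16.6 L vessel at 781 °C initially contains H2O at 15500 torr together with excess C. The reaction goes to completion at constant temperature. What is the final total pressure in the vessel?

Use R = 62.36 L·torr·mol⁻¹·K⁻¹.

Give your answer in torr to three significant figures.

31000 torr

Rigid vessel, constant T ⇒ P scales with total gas moles (1 → 2).
P_final = (2/1) × 15500 = 31000 torr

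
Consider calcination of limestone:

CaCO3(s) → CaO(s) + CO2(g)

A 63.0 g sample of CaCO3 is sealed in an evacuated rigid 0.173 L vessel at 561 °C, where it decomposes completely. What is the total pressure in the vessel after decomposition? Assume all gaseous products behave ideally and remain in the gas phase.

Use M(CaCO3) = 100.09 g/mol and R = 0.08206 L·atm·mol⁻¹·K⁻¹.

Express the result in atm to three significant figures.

249 atm

n(CaCO3) = 63.0 / 100.09 = 0.6294 mol
n(gas produced) = (1/1) × 0.6294 = 0.6294 mol
P = nRT/V = 0.6294 × 0.08206 × 834.15 / 0.173 = 249.0 atm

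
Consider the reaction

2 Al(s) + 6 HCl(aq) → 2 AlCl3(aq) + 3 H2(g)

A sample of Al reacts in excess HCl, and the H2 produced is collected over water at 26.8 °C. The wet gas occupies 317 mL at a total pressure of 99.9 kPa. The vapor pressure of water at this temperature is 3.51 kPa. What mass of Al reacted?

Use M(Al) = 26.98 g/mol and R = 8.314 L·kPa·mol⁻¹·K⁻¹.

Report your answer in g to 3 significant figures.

0.220 g

P(H2) = 99.9 − 3.51 = 96.39 kPa
n(H2) = PV/RT = (96.39 × 0.3170) / (8.314 × 299.95) = 0.01225 mol
n(Al) = (2/3) × 0.01225 = 0.008167 mol
m(Al) = 0.008167 × 26.98 = 0.2203 g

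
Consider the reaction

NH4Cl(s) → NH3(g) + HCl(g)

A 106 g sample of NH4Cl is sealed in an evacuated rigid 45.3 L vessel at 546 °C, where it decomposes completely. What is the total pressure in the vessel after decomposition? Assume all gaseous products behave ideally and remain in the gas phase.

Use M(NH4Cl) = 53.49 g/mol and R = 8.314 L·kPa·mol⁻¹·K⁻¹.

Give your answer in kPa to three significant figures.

n(NH4Cl) = 106 / 53.49 = 1.982 mol
n(gas produced) = (2/1) × 1.982 = 3.964 mol
P = nRT/V = 3.964 × 8.314 × 819.15 / 45.3 = 595.9 kPa

596 kPa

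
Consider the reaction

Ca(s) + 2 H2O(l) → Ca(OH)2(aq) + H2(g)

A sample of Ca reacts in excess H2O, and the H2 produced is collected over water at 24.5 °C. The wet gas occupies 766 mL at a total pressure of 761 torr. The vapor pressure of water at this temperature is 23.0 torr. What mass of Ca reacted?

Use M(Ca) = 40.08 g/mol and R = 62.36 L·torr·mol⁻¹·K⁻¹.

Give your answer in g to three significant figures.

P(H2) = 761 − 23.0 = 738.0 torr
n(H2) = PV/RT = (738.0 × 0.7660) / (62.36 × 297.65) = 0.03046 mol
n(Ca) = (1/1) × 0.03046 = 0.03046 mol
m(Ca) = 0.03046 × 40.08 = 1.221 g

1.22 g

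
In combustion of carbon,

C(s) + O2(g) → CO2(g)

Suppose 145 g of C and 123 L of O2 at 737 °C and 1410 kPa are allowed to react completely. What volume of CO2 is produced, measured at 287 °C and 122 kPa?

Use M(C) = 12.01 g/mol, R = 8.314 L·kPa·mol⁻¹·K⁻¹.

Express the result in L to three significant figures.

n(C) = 145 / 12.01 = 12.07 mol
n(O2) = PV/RT = (1410 × 123) / (8.314 × 1010.15) = 20.65 mol
For 12.07 mol C, stoichiometry requires (1/1) × 12.07 = 12.07 mol O2; 20.65 mol is available, so C is limiting.
n(CO2) = (1/1) × 12.07 = 12.07 mol
V(CO2) = nRT/P = 12.07 × 8.314 × 560.15 / 122 = 460.7 L

461 L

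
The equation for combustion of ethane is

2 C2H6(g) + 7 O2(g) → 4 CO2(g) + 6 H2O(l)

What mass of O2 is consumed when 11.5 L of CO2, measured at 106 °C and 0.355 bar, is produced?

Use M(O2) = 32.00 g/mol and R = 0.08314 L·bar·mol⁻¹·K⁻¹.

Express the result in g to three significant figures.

n(CO2) = PV/RT = (0.355 × 11.5) / (0.08314 × 379.15) = 0.1295 mol
n(O2) = (7/4) × 0.1295 = 0.2266 mol
m(O2) = 0.2266 × 32.00 = 7.251 g

7.25 g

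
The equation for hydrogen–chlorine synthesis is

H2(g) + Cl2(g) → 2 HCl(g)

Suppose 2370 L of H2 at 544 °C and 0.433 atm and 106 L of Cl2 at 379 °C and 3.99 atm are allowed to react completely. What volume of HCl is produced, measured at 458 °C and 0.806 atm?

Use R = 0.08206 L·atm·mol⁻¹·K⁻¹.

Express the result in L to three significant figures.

1180 L

n(H2) = PV/RT = (0.433 × 2370) / (0.08206 × 817.15) = 15.30 mol
n(Cl2) = PV/RT = (3.99 × 106) / (0.08206 × 652.15) = 7.903 mol
For 15.30 mol H2, stoichiometry requires (1/1) × 15.30 = 15.30 mol Cl2; 7.903 mol is available, so Cl2 is limiting.
n(HCl) = (2/1) × 7.903 = 15.81 mol
V(HCl) = nRT/P = 15.81 × 0.08206 × 731.15 / 0.806 = 1177 L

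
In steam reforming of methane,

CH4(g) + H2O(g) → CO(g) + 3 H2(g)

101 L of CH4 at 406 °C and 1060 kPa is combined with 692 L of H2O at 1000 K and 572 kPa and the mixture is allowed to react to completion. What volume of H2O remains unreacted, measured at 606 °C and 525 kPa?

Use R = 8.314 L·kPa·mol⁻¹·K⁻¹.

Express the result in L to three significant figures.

399 L

n(CH4) = PV/RT = (1060 × 101) / (8.314 × 679.15) = 18.96 mol
n(H2O) = PV/RT = (572 × 692) / (8.314 × 1000) = 47.61 mol
For 18.96 mol CH4, stoichiometry requires (1/1) × 18.96 = 18.96 mol H2O; 47.61 mol is available, so CH4 is limiting.
n(H2O) consumed = (1/1) × 18.96 = 18.96 mol; remaining = 47.61 − 18.96 = 28.65 mol
V(H2O) = nRT/P = 28.65 × 8.314 × 879.15 / 525 = 398.9 L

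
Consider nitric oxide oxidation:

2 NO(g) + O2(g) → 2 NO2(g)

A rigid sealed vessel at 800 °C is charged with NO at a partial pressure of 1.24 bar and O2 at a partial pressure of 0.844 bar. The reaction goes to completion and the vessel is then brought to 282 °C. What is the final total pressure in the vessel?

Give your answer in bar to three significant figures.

With V and T fixed, P_i ∝ n_i, so the mole ratios apply directly to partial pressures at 800 °C.
P(O2) required for 1.24 bar of NO = (1/2) × 1.24 = 0.6200 bar; available 0.844 bar, so NO is limiting.
P(O2) remaining = 0.844 − (1/2) × 1.24 = 0.2240 bar
P(gaseous products) = (2)/2 × 1.24 = 1.240 bar
P_total at 800 °C = 0.2240 + 1.240 = 1.464 bar
Scaling to 282 °C: P = 1.464 × 555.15/1073.15 = 0.7573 bar

0.757 bar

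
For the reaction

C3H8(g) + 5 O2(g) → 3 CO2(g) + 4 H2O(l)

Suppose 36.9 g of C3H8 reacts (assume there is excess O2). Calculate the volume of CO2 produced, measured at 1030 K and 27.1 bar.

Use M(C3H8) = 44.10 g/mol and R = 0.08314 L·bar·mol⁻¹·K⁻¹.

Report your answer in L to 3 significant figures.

7.93 L

n(C3H8) = 36.90 / 44.10 = 0.8367 mol
n(CO2) = (3/1) × 0.8367 = 2.510 mol
V = nRT/P = 2.510 × 0.08314 × 1030 / 27.1 = 7.931 L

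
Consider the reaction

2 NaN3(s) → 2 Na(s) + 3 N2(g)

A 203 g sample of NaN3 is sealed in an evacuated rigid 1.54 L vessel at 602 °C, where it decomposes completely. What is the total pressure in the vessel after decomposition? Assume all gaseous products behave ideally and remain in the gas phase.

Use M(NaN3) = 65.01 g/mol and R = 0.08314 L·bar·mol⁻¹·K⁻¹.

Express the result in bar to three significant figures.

221 bar

n(NaN3) = 203 / 65.01 = 3.123 mol
n(gas produced) = (3/2) × 3.123 = 4.684 mol
P = nRT/V = 4.684 × 0.08314 × 875.15 / 1.54 = 221.3 bar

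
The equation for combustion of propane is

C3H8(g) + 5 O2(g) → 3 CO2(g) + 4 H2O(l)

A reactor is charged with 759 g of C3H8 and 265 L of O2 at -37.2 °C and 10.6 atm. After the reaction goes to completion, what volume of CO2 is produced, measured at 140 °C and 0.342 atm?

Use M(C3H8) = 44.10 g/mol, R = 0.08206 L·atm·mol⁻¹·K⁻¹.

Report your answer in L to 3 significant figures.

5120 L

n(C3H8) = 759 / 44.10 = 17.21 mol
n(O2) = PV/RT = (10.6 × 265) / (0.08206 × 235.95) = 145.1 mol
For 17.21 mol C3H8, stoichiometry requires (5/1) × 17.21 = 86.05 mol O2; 145.1 mol is available, so C3H8 is limiting.
n(CO2) = (3/1) × 17.21 = 51.63 mol
V(CO2) = nRT/P = 51.63 × 0.08206 × 413.15 / 0.342 = 5118 L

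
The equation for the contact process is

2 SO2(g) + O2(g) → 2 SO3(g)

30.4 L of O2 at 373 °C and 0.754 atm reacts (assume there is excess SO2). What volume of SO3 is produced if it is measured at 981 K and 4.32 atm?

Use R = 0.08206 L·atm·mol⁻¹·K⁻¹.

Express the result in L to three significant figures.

16.1 L

n(O2) = PV/RT = (0.754 × 30.4) / (0.08206 × 646.15) = 0.4323 mol
n(SO3) = (2/1) × 0.4323 = 0.8646 mol
V = nRT/P = 0.8646 × 0.08206 × 981 / 4.32 = 16.11 L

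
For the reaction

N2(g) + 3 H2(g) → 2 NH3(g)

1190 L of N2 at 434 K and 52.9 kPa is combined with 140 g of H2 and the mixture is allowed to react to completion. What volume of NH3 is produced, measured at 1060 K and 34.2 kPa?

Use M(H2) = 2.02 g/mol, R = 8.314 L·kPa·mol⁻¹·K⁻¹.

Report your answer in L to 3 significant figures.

n(N2) = PV/RT = (52.9 × 1190) / (8.314 × 434) = 17.45 mol
n(H2) = 140 / 2.02 = 69.31 mol
For 17.45 mol N2, stoichiometry requires (3/1) × 17.45 = 52.35 mol H2; 69.31 mol is available, so N2 is limiting.
n(NH3) = (2/1) × 17.45 = 34.90 mol
V(NH3) = nRT/P = 34.90 × 8.314 × 1060 / 34.2 = 8993 L

8990 L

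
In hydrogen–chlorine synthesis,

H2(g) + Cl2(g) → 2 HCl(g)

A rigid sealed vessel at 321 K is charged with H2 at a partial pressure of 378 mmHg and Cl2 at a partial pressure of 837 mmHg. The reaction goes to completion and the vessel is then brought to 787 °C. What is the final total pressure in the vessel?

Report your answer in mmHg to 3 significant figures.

4010 mmHg

Because the vessel is rigid and T is held at 321 K, work the stoichiometry in partial pressures (P_i = n_iRT/V).
P(Cl2) required for 378 mmHg of H2 = (1/1) × 378 = 378.0 mmHg; available 837 mmHg, so H2 is limiting.
P(Cl2) remaining = 837 − (1/1) × 378 = 459.0 mmHg
P(gaseous products) = (2)/1 × 378 = 756.0 mmHg
P_total at 321 K = 459.0 + 756.0 = 1215 mmHg
Scaling to 787 °C: P = 1215 × 1060.15/321 = 4013 mmHg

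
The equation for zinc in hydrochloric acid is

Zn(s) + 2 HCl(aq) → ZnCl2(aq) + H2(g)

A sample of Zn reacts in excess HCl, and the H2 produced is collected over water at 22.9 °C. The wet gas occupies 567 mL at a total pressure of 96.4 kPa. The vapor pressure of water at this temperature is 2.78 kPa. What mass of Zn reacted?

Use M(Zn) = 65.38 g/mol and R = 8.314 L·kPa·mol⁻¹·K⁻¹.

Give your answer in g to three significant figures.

P(H2) = 96.4 − 2.78 = 93.62 kPa
n(H2) = PV/RT = (93.62 × 0.5670) / (8.314 × 296.05) = 0.02157 mol
n(Zn) = (1/1) × 0.02157 = 0.02157 mol
m(Zn) = 0.02157 × 65.38 = 1.410 g

1.41 g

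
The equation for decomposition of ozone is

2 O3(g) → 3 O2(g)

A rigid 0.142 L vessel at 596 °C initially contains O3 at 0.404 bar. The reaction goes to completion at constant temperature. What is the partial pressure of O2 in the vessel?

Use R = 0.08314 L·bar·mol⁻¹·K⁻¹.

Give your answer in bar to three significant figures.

n(O3)₀ = PV/RT = (0.404 × 0.142) / (0.08314 × 869.15) = 0.0007939 mol
n(O2) = (3/2) × 0.0007939 = 0.001191 mol
P(O2) = nRT/V = 0.001191 × 0.08314 × 869.15 / 0.142 = 0.6061 bar

0.606 bar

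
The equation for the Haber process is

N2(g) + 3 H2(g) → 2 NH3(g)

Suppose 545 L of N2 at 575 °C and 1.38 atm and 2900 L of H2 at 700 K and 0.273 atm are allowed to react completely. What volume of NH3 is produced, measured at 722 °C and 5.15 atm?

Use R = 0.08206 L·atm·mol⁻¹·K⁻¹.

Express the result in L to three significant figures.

146 L

n(N2) = PV/RT = (1.38 × 545) / (0.08206 × 848.15) = 10.81 mol
n(H2) = PV/RT = (0.273 × 2900) / (0.08206 × 700) = 13.78 mol
For 10.81 mol N2, stoichiometry requires (3/1) × 10.81 = 32.43 mol H2; 13.78 mol is available, so H2 is limiting.
n(NH3) = (2/3) × 13.78 = 9.187 mol
V(NH3) = nRT/P = 9.187 × 0.08206 × 995.15 / 5.15 = 145.7 L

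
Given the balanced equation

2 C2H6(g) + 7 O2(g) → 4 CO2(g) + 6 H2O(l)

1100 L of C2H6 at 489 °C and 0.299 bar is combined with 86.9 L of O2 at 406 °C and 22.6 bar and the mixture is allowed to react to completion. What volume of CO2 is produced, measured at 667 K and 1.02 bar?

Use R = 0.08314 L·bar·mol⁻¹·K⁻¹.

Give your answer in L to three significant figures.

n(C2H6) = PV/RT = (0.299 × 1100) / (0.08314 × 762.15) = 5.191 mol
n(O2) = PV/RT = (22.6 × 86.9) / (0.08314 × 679.15) = 34.78 mol
For 5.191 mol C2H6, stoichiometry requires (7/2) × 5.191 = 18.17 mol O2; 34.78 mol is available, so C2H6 is limiting.
n(CO2) = (4/2) × 5.191 = 10.38 mol
V(CO2) = nRT/P = 10.38 × 0.08314 × 667 / 1.02 = 564.3 L

564 L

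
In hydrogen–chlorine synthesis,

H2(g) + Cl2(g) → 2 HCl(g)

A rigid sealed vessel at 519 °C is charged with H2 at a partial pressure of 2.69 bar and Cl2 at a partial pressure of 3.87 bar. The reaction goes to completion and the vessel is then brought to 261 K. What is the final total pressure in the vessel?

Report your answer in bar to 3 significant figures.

At constant V, partial pressures at 519 °C are proportional to moles, so apply stoichiometry directly to pressures.
P(Cl2) required for 2.69 bar of H2 = (1/1) × 2.69 = 2.690 bar; available 3.87 bar, so H2 is limiting.
P(Cl2) remaining = 3.87 − (1/1) × 2.69 = 1.180 bar
P(gaseous products) = (2)/1 × 2.69 = 5.380 bar
P_total at 519 °C = 1.180 + 5.380 = 6.560 bar
Scaling to 261 K: P = 6.560 × 261/792.15 = 2.161 bar

2.16 bar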